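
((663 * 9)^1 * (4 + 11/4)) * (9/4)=1449981/16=90623.81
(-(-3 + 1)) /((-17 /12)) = -24 /17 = -1.41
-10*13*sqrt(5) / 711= -130*sqrt(5) / 711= -0.41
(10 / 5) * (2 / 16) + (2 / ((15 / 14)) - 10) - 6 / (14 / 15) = -6011 / 420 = -14.31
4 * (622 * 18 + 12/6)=44792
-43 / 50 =-0.86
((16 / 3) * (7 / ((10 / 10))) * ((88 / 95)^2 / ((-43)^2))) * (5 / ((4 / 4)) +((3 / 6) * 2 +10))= 13877248 / 50061675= 0.28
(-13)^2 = 169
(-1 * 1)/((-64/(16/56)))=1/224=0.00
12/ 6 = 2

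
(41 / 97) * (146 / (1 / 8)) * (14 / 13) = 670432 / 1261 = 531.67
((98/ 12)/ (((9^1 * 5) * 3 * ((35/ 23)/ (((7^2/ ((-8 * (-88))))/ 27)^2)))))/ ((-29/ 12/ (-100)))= 386561/ 35362635264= 0.00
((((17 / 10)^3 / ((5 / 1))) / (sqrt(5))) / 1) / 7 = 0.06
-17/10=-1.70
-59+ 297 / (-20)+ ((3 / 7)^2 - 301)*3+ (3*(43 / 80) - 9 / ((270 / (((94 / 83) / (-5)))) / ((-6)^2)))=-974.41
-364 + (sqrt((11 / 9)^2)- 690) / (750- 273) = -1568851 / 4293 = -365.44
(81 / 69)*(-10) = -11.74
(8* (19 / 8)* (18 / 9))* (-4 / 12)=-38 / 3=-12.67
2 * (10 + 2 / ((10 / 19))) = 138 / 5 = 27.60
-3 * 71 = -213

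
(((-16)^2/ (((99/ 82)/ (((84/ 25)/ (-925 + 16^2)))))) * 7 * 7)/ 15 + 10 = 53987726/ 8278875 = 6.52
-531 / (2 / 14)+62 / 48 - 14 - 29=-90209 / 24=-3758.71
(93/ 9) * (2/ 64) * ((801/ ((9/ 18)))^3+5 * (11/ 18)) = 2294149599769/ 1728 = 1327632870.24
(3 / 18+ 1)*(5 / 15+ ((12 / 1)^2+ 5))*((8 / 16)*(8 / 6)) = 3136 / 27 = 116.15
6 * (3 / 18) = 1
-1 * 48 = -48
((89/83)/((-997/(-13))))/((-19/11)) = -12727/1572269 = -0.01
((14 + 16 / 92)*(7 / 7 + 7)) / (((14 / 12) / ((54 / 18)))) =46944 / 161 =291.58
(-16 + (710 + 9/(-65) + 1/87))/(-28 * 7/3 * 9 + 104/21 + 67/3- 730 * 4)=-27466964/137784075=-0.20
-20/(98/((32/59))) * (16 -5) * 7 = -3520/413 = -8.52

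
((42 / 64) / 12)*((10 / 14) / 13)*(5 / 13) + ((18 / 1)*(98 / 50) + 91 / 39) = 37.61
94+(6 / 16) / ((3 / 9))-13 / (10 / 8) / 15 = 56659 / 600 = 94.43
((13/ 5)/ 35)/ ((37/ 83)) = 1079/ 6475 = 0.17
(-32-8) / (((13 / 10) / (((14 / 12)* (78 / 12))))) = -700 / 3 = -233.33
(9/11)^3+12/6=3391/1331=2.55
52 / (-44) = -13 / 11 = -1.18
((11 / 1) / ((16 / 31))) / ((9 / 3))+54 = 2933 / 48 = 61.10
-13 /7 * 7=-13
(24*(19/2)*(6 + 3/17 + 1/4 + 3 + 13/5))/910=233073/77350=3.01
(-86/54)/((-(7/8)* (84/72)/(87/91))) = 19952/13377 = 1.49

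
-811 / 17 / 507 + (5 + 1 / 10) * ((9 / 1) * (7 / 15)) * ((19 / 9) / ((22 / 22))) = 19447009 / 430950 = 45.13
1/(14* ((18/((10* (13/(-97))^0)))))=5/126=0.04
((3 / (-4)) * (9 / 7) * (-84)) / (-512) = -0.16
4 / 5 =0.80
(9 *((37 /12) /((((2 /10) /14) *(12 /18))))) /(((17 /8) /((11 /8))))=128205 /68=1885.37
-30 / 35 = -6 / 7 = -0.86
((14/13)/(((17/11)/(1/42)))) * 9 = 33/221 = 0.15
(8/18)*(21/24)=7/18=0.39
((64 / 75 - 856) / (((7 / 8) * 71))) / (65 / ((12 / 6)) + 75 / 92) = -0.41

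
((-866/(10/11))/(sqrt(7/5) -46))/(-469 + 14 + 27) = -109549/2262622 -4763 * sqrt(35)/22626220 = -0.05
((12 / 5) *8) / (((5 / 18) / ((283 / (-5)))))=-489024 / 125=-3912.19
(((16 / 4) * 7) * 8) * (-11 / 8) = -308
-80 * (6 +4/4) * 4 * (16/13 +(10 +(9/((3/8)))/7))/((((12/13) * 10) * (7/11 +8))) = -411.90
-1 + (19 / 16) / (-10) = -179 / 160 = -1.12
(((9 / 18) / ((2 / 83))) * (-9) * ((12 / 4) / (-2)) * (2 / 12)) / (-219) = -249 / 1168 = -0.21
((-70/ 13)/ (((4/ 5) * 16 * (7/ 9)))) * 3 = -1.62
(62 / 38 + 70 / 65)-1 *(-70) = 72.71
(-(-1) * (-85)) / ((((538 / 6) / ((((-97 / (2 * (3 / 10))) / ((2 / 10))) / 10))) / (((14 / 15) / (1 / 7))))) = 404005 / 807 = 500.63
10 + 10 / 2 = 15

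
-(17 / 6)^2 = -289 / 36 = -8.03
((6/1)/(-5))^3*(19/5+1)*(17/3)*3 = -88128/625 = -141.00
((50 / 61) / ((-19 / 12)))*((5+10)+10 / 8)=-8.41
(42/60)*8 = 28/5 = 5.60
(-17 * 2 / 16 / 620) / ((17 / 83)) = -83 / 4960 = -0.02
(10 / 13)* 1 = 10 / 13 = 0.77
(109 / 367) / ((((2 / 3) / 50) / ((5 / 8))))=40875 / 2936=13.92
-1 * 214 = -214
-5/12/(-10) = 1/24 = 0.04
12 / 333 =4 / 111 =0.04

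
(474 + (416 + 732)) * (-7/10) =-5677/5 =-1135.40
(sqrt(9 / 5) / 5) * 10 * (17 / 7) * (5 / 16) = 51 * sqrt(5) / 56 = 2.04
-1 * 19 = -19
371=371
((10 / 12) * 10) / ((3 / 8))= 200 / 9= 22.22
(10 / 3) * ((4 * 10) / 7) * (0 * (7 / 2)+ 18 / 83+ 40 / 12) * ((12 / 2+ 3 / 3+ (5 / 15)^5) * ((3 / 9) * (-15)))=-3009136000 / 1270647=-2368.19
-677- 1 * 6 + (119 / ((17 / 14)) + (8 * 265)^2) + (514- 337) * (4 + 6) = 4495585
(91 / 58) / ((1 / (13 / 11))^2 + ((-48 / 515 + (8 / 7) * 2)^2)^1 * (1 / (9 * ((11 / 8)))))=19786720979025 / 13928303947406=1.42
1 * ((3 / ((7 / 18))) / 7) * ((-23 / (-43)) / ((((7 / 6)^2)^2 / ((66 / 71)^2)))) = 7011556992 / 25501950187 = 0.27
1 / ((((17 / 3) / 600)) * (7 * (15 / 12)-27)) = -7200 / 1241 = -5.80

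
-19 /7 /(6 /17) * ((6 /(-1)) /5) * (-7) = -323 /5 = -64.60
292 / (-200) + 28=1327 / 50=26.54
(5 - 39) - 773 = -807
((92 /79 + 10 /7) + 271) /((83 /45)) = 6808365 /45899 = 148.33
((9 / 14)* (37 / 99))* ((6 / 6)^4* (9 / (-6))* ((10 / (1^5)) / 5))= -111 / 154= -0.72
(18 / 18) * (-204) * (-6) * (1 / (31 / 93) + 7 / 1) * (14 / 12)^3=19436.67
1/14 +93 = 1303/14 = 93.07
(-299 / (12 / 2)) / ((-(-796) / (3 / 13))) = -23 / 1592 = -0.01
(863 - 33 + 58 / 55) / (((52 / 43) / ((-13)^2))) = 6387693 / 55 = 116139.87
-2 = -2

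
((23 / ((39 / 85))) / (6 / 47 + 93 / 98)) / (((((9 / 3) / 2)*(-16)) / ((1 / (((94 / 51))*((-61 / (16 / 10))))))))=325703 / 11797461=0.03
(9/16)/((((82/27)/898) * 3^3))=4041/656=6.16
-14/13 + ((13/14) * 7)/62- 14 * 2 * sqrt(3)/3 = -28 * sqrt(3)/3- 1567/1612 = -17.14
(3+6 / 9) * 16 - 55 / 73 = 12683 / 219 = 57.91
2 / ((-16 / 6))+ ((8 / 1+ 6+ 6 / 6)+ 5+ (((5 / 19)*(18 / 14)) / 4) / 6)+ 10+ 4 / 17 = 533585 / 18088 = 29.50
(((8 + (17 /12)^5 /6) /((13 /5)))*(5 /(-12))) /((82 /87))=-9688749925 /6366117888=-1.52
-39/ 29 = -1.34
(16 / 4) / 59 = 4 / 59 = 0.07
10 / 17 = 0.59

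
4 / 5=0.80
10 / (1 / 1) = 10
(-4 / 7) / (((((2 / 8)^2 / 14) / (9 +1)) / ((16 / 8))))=-2560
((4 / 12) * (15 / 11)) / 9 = 5 / 99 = 0.05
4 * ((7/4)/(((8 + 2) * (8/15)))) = 21/16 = 1.31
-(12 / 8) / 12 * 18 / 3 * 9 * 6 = -81 / 2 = -40.50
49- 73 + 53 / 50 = -1147 / 50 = -22.94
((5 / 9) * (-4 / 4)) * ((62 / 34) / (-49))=155 / 7497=0.02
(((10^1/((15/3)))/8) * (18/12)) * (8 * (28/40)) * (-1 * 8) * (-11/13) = 924/65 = 14.22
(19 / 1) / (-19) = -1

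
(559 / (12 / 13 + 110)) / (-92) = -7267 / 132664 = -0.05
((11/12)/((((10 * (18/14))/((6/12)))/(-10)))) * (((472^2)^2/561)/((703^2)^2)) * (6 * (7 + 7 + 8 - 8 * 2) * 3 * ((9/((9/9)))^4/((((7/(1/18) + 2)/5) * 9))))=-1648930484880/4152123106577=-0.40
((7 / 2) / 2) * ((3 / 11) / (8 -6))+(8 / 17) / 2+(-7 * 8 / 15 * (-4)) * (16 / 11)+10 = 722459 / 22440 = 32.20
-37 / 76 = -0.49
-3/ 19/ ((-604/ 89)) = 0.02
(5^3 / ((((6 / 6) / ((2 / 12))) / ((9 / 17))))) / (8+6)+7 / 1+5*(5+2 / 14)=33.50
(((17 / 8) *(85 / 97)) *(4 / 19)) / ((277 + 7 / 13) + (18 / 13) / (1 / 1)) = 18785 / 13365436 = 0.00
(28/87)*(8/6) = 112/261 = 0.43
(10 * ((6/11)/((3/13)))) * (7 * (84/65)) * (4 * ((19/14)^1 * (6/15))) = 25536/55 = 464.29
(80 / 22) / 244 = 10 / 671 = 0.01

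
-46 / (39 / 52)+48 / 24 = -178 / 3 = -59.33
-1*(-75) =75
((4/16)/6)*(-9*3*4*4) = -18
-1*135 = -135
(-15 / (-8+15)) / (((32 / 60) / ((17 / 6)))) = -1275 / 112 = -11.38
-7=-7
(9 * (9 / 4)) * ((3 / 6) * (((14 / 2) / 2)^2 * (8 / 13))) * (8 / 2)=305.31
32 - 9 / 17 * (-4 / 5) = 2756 / 85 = 32.42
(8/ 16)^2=1/ 4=0.25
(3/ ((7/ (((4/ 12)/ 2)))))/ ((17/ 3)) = 3/ 238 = 0.01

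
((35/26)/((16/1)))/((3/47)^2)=77315/3744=20.65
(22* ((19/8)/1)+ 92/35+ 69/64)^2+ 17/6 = 47175252547/15052800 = 3133.99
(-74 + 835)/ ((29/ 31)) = 23591/ 29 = 813.48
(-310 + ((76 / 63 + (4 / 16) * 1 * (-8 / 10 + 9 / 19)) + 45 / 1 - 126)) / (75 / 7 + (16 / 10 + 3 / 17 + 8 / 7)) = -158671421 / 5548608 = -28.60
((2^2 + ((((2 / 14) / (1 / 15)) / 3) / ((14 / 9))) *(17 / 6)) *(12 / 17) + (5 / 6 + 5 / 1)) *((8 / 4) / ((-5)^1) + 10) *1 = 382856 / 4165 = 91.92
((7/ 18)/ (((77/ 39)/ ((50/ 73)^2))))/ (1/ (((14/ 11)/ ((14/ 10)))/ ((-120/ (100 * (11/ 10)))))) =-40625/ 527571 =-0.08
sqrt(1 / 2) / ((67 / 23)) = 23 *sqrt(2) / 134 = 0.24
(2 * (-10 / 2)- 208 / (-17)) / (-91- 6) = -38 / 1649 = -0.02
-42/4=-21/2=-10.50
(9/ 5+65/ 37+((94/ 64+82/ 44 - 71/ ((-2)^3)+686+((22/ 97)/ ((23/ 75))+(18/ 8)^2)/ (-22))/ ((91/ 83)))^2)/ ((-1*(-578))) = 122090217078790203577/ 174136882410668320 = 701.12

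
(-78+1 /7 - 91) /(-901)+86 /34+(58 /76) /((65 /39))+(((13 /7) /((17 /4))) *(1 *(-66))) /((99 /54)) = -15046681 /1198330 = -12.56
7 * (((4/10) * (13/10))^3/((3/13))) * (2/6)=199927/140625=1.42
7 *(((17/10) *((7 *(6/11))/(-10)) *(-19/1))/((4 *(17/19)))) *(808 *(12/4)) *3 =48237903/275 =175410.56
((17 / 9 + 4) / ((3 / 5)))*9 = 265 / 3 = 88.33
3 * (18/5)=54/5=10.80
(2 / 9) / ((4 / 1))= 1 / 18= 0.06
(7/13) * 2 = 14/13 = 1.08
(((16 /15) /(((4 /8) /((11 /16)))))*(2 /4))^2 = 121 /225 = 0.54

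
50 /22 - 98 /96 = 661 /528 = 1.25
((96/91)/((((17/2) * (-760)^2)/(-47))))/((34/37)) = -5217/474696950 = -0.00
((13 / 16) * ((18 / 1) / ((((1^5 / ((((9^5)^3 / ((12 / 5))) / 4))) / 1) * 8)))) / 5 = 8029754151691311 / 1024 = 7841556788761.05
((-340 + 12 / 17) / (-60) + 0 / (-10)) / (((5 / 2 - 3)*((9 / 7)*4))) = -5047 / 2295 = -2.20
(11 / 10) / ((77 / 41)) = 0.59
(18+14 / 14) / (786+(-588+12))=19 / 210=0.09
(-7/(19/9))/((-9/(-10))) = -70/19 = -3.68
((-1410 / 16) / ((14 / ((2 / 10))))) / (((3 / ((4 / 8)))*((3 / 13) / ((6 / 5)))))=-611 / 560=-1.09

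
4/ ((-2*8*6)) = -1/ 24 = -0.04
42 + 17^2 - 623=-292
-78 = -78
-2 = -2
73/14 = 5.21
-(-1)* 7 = 7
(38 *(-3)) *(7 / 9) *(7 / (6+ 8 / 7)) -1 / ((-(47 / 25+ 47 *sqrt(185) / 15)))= -1413893059 / 16271400+ 375 *sqrt(185) / 216952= -86.87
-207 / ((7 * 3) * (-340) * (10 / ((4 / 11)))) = 69 / 65450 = 0.00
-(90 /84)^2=-225 /196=-1.15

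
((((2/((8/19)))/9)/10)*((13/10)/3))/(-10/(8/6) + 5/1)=-247/27000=-0.01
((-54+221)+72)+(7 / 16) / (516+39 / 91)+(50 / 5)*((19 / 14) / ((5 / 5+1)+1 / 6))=1290935419 / 5263440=245.26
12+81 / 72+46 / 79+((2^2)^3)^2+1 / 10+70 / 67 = 4110.85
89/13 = 6.85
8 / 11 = 0.73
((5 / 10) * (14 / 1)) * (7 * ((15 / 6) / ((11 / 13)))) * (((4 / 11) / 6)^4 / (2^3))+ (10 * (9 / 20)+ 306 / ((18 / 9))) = 4109222635 / 26090262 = 157.50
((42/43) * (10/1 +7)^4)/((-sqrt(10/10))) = -81578.65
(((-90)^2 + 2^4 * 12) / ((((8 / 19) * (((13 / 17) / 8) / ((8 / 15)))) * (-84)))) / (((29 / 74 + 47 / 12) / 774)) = -204537636288 / 870415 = -234988.64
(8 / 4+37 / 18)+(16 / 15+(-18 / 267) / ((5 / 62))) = 34333 / 8010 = 4.29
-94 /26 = -47 /13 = -3.62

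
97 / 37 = 2.62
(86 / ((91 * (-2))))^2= 1849 / 8281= 0.22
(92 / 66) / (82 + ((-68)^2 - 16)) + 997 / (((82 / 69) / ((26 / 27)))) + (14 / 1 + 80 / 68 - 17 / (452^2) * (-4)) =6802223767907923 / 8264711499660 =823.04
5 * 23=115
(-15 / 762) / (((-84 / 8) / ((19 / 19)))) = 5 / 2667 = 0.00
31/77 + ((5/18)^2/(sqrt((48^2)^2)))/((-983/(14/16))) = 181983767389/452024229888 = 0.40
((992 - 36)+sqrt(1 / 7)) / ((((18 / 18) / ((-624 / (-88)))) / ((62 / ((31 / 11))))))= 156 * sqrt(7) / 7+149136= 149194.96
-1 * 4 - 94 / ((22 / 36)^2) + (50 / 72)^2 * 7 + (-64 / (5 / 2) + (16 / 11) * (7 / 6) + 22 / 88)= -216390193 / 784080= -275.98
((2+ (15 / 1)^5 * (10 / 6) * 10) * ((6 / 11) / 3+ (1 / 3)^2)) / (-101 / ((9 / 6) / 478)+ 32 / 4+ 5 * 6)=-183515654 / 1591293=-115.32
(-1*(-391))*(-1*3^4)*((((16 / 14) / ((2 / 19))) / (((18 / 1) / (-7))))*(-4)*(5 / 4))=-668610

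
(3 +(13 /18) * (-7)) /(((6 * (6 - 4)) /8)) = -37 /27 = -1.37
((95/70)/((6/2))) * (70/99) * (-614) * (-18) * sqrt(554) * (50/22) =2916500 * sqrt(554)/363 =189108.15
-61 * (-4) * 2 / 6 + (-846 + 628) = -410 / 3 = -136.67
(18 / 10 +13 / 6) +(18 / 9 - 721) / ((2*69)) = -143 / 115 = -1.24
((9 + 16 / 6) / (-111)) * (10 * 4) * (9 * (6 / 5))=-1680 / 37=-45.41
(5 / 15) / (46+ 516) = 0.00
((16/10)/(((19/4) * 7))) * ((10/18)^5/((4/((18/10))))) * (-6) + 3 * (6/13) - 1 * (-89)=341747425/3781323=90.38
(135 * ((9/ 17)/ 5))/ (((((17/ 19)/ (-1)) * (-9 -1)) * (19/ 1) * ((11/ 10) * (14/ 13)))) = 3159/ 44506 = 0.07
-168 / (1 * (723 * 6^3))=-7 / 6507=-0.00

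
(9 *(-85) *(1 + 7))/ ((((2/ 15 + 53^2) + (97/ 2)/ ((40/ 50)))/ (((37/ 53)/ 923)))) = -0.00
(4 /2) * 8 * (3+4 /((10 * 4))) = 248 /5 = 49.60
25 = 25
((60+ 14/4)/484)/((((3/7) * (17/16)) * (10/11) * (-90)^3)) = -0.00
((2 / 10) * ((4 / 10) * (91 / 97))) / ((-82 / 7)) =-637 / 99425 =-0.01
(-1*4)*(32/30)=-64/15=-4.27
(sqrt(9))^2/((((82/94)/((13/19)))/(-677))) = -3722823/779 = -4778.98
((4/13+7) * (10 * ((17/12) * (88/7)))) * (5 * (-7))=-1776500/39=-45551.28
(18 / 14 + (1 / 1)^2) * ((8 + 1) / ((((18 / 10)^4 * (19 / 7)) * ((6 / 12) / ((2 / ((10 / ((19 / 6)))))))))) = 2000 / 2187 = 0.91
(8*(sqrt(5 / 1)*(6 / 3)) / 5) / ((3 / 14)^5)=8605184*sqrt(5) / 1215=15836.85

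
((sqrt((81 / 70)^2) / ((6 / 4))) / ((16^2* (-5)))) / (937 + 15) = -27 / 42649600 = -0.00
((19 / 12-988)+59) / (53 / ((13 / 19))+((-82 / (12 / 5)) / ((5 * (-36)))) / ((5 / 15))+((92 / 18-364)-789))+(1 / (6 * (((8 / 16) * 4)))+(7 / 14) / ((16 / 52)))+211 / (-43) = -2409738503 / 1033431384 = -2.33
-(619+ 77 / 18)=-11219 / 18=-623.28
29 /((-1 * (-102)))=29 /102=0.28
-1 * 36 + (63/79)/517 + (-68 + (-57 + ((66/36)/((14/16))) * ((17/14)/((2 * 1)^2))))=-1925606399/12007842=-160.36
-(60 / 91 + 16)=-1516 / 91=-16.66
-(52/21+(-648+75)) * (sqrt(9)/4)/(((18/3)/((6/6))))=11981/168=71.32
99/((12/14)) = 231/2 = 115.50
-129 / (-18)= 7.17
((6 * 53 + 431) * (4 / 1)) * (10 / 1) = 29960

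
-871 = -871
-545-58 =-603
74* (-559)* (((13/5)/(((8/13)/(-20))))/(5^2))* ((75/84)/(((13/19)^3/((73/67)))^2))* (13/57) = 20993454329461/63725844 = 329433.92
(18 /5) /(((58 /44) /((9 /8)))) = 3.07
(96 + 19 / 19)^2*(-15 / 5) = -28227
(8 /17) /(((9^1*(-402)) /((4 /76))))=-4 /584307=-0.00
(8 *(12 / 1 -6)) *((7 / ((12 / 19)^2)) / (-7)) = -361 / 3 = -120.33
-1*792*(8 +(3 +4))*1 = -11880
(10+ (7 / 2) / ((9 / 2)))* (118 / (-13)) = -97.83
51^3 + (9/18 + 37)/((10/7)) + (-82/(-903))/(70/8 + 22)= 1437690713/10836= 132677.25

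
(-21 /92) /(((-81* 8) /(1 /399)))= 1 /1132704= 0.00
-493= -493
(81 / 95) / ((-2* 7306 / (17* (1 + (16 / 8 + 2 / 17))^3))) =-12059037 / 401172460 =-0.03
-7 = -7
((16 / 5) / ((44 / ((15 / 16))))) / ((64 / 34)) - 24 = -33741 / 1408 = -23.96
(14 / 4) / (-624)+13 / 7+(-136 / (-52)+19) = 205007 / 8736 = 23.47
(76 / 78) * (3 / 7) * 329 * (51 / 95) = 4794 / 65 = 73.75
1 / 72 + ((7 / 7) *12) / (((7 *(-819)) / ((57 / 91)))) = 52495 / 4173624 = 0.01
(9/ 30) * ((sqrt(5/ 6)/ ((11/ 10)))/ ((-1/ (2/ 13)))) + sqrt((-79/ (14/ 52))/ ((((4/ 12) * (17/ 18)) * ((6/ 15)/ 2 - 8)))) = -sqrt(30)/ 143 + 6 * sqrt(47005)/ 119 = 10.89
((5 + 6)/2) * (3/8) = 33/16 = 2.06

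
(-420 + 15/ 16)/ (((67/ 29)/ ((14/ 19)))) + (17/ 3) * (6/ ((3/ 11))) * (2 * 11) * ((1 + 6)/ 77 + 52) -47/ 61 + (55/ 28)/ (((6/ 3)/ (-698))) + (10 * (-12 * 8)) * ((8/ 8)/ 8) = 617183739553/ 4348568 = 141928.04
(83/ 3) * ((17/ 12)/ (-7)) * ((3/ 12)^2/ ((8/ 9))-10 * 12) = 671.51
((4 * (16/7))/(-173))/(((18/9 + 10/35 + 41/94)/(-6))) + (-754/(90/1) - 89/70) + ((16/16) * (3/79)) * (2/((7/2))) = -16296464867/1713431790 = -9.51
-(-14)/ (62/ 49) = 343/ 31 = 11.06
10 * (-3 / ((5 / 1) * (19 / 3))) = -0.95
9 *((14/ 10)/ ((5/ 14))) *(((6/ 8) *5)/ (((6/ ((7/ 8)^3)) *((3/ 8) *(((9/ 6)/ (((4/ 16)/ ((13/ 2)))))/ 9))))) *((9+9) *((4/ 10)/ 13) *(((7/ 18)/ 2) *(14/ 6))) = 2470629/ 1081600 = 2.28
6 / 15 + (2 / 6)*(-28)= -8.93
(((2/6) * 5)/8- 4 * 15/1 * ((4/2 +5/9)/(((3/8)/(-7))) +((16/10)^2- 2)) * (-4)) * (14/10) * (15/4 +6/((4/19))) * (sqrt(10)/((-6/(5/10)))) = 1226015441 * sqrt(10)/28800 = 134618.10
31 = 31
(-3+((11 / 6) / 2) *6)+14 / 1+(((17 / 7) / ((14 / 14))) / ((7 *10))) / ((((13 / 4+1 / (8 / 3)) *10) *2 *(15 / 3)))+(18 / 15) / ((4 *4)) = 23553211 / 1421000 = 16.58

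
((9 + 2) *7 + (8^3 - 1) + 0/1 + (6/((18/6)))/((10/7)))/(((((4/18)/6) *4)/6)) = 238707/10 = 23870.70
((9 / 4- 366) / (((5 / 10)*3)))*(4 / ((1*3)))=-323.33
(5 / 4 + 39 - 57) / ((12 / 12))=-16.75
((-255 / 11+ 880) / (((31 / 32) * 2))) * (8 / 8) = 150800 / 341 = 442.23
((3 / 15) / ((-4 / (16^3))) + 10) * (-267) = 260058 / 5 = 52011.60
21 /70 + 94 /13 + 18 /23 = 24857 /2990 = 8.31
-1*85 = -85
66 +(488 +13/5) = 2783/5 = 556.60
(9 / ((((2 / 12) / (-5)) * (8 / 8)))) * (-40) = 10800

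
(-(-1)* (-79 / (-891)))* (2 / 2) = 79 / 891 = 0.09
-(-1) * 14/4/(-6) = -7/12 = -0.58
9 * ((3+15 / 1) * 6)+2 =974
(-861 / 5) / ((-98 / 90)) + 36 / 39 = 14475 / 91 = 159.07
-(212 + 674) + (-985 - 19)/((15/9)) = -1488.40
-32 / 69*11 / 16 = -0.32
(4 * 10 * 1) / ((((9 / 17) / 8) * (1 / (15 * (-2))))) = -54400 / 3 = -18133.33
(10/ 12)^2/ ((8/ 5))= 125/ 288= 0.43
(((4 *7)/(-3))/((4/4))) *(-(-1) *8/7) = -32/3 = -10.67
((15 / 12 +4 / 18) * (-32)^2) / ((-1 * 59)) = -13568 / 531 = -25.55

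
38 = 38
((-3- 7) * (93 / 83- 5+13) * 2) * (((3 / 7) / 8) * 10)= -56775 / 581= -97.72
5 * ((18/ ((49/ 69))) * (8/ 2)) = 24840/ 49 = 506.94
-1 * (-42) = 42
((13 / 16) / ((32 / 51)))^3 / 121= 0.02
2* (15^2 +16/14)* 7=3166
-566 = -566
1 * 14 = 14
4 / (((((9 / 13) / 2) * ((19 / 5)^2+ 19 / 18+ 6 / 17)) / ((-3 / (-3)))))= 88400 / 121241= 0.73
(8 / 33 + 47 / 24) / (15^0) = 581 / 264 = 2.20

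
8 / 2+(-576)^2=331780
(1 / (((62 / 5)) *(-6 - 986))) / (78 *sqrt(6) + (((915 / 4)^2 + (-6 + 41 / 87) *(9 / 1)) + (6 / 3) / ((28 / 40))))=-34470280817 / 22166909147849377364 + 12857208 *sqrt(6) / 5541727286962344341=-0.00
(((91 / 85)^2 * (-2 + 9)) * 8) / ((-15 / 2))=-927472 / 108375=-8.56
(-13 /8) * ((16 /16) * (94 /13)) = -11.75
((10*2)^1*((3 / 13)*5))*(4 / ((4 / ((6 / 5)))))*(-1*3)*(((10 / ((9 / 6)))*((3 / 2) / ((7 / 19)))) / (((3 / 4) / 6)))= -1641600 / 91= -18039.56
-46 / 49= -0.94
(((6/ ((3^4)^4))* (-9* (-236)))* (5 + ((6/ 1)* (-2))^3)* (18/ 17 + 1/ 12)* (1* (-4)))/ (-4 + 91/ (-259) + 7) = 3505539988/ 3984213177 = 0.88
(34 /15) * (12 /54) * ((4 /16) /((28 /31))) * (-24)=-1054 /315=-3.35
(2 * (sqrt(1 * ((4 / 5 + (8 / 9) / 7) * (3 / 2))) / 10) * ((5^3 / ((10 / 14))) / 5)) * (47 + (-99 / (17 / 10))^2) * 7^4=2385832883 * sqrt(15330) / 4335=68143117.07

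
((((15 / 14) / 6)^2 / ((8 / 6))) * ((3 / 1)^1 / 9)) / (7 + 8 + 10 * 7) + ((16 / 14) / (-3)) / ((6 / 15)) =-152305 / 159936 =-0.95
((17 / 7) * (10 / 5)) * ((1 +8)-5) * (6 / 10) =11.66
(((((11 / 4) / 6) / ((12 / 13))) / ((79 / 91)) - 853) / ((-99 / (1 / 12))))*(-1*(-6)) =19394443 / 4504896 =4.31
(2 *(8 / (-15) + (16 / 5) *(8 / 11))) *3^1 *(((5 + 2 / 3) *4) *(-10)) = -80512 / 33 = -2439.76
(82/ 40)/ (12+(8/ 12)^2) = 369/ 2240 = 0.16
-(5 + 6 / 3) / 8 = -7 / 8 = -0.88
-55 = -55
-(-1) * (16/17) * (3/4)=12/17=0.71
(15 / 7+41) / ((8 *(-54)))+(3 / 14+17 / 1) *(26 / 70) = 333079 / 52920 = 6.29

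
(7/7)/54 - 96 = -5183/54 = -95.98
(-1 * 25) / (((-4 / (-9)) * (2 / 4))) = -225 / 2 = -112.50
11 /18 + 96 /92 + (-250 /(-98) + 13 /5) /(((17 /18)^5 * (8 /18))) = 2459574832129 /144016095510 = 17.08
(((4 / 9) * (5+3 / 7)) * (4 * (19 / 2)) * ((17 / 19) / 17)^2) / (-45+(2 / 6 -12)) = -8 / 1785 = -0.00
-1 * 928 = -928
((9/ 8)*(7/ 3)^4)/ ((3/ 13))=31213/ 216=144.50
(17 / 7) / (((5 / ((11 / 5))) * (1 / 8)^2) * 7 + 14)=11968 / 70217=0.17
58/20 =29/10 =2.90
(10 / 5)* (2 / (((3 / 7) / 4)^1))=112 / 3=37.33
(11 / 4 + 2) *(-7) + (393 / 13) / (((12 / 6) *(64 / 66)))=-14695 / 832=-17.66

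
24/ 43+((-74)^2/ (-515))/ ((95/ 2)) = 703264/ 2103775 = 0.33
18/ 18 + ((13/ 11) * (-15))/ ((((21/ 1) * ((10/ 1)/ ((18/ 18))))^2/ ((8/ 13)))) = 8083/ 8085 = 1.00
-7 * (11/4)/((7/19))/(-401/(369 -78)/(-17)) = -1033923/1604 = -644.59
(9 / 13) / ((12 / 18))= 27 / 26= 1.04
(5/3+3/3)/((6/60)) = 80/3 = 26.67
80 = 80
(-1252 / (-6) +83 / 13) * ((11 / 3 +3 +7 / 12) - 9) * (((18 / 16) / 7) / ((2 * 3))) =-10.08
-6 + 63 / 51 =-81 / 17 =-4.76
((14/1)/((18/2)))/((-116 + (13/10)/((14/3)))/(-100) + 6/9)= 196000/229809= 0.85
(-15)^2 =225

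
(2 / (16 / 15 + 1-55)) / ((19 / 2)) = -30 / 7543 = -0.00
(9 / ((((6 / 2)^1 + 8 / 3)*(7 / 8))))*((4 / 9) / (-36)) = -8 / 357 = -0.02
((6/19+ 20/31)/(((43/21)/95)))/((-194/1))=-29715/129301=-0.23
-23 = -23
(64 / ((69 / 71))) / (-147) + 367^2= 1366145983 / 10143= 134688.55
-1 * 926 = -926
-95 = -95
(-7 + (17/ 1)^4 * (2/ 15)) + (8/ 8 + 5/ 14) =2337403/ 210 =11130.49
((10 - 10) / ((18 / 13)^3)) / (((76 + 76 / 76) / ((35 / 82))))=0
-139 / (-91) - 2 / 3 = 235 / 273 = 0.86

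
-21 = -21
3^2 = 9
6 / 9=0.67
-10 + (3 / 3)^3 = -9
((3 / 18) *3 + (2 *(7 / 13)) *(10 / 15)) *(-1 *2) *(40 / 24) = -475 / 117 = -4.06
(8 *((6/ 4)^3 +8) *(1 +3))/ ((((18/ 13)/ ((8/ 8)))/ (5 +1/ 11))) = 132496/ 99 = 1338.34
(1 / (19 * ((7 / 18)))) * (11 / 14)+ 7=6616 / 931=7.11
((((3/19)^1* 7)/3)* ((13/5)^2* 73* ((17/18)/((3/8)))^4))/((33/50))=3692948499968/333213507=11082.83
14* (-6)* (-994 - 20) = 85176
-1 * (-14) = 14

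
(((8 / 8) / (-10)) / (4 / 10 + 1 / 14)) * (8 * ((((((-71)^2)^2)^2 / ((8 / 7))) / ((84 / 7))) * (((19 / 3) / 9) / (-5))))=601196537589803491 / 53460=11245726479420.19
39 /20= 1.95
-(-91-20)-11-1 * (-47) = 147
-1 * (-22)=22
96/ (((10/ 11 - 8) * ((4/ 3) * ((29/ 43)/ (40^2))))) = -9081600/ 377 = -24089.12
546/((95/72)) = 39312/95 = 413.81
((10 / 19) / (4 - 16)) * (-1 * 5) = 25 / 114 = 0.22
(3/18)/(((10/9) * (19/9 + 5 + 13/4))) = 27/1865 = 0.01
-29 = -29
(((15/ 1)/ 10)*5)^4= 50625/ 16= 3164.06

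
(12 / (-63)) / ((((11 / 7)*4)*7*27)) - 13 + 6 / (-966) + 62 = 7028185 / 143451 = 48.99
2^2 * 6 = 24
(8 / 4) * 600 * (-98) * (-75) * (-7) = -61740000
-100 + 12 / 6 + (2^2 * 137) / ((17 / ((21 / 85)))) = -130102 / 1445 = -90.04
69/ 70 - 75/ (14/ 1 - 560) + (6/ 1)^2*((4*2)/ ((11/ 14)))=262883/ 715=367.67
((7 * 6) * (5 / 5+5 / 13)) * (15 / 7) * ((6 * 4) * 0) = 0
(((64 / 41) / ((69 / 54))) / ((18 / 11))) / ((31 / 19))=13376 / 29233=0.46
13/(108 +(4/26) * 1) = 169/1406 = 0.12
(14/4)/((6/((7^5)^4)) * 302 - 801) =-558545864083284007/127827210608774421978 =-0.00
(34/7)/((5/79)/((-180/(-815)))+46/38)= 1837224/566279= 3.24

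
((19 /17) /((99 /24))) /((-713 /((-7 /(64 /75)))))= 3325 /1066648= 0.00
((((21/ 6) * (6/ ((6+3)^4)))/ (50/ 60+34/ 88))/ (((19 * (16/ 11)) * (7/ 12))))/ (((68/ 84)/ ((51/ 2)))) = 121/ 23598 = 0.01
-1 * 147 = -147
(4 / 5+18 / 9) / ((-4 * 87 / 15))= -0.12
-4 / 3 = -1.33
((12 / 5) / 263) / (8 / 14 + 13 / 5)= 28 / 9731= 0.00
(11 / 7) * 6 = 66 / 7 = 9.43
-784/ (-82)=392/ 41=9.56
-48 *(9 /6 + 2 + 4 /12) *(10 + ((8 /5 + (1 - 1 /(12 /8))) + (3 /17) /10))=-112148 /51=-2198.98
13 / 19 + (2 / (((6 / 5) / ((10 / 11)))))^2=61657 / 20691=2.98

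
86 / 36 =43 / 18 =2.39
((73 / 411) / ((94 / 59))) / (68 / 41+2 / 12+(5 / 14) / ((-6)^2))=14833308 / 244173319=0.06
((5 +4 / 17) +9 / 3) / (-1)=-140 / 17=-8.24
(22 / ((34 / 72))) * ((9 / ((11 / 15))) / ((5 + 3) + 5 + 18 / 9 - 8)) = 9720 / 119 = 81.68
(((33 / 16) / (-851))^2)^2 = 1185921 / 34371475105447936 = 0.00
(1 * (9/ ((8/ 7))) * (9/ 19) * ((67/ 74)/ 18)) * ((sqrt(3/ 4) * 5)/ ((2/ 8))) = 21105 * sqrt(3)/ 11248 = 3.25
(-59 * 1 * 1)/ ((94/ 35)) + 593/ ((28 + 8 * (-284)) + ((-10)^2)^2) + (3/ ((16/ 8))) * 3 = -6339805/ 364532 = -17.39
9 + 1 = 10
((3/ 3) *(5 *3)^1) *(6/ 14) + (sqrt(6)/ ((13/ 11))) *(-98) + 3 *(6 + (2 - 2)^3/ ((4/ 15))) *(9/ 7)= 207/ 7 - 1078 *sqrt(6)/ 13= -173.55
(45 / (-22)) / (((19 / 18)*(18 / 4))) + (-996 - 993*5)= -1245939 / 209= -5961.43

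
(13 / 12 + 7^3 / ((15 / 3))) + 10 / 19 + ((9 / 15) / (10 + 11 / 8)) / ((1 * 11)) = 80124511 / 1141140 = 70.21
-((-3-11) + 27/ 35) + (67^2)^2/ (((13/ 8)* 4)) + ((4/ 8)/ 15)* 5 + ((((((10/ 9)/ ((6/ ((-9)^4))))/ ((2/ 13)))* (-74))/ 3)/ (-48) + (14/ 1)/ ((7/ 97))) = 67800932347/ 21840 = 3104438.29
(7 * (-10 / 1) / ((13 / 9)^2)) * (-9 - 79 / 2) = 1627.19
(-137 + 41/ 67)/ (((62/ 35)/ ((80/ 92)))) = -3198300/ 47771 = -66.95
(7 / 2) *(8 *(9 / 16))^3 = 5103 / 16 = 318.94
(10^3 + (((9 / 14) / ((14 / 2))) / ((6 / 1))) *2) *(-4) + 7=-195663 / 49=-3993.12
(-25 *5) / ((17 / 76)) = -9500 / 17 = -558.82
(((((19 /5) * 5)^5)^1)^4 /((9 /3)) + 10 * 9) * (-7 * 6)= -526259628405643414706982194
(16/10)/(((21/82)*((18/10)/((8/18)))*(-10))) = -1312/8505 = -0.15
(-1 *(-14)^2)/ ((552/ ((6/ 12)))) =-49/ 276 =-0.18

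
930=930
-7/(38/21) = -147/38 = -3.87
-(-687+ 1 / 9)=6182 / 9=686.89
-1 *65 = -65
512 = 512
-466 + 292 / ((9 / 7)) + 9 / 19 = -40769 / 171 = -238.42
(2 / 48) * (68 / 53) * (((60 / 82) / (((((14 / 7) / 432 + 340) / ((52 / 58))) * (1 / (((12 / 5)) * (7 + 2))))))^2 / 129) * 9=112570121723904 / 17377416001898766479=0.00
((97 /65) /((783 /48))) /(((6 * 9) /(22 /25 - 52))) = -110192 /1272375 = -0.09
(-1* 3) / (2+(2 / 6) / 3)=-27 / 19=-1.42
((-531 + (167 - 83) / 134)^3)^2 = 2013436413500924878841390625 / 90458382169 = 22258151928245822.52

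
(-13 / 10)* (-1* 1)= 1.30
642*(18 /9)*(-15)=-19260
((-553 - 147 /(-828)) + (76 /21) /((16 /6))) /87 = -36739 /5796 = -6.34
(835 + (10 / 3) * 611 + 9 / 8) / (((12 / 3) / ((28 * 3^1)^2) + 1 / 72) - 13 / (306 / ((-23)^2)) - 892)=-172298553 / 54845617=-3.14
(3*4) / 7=12 / 7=1.71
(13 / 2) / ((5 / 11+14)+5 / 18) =1287 / 2917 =0.44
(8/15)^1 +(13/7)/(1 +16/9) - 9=-4094/525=-7.80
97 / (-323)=-0.30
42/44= 21/22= 0.95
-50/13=-3.85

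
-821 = -821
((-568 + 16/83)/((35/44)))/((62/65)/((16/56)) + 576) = -26957216/21878717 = -1.23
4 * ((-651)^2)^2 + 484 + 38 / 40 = 718429150888.95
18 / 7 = 2.57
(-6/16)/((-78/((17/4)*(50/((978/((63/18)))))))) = 2975/813696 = 0.00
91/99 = 0.92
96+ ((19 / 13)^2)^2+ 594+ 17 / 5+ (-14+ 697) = 197208407 / 142805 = 1380.96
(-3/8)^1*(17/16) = -51/128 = -0.40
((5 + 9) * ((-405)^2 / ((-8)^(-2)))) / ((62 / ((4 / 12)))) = 790141.94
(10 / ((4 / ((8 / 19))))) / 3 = 20 / 57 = 0.35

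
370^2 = 136900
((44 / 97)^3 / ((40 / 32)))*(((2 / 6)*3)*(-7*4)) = -9540608 / 4563365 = -2.09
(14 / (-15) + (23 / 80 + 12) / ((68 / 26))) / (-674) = -30721 / 5499840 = -0.01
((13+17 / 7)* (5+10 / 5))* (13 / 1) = 1404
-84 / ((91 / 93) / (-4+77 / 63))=3100 / 13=238.46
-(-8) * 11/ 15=88/ 15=5.87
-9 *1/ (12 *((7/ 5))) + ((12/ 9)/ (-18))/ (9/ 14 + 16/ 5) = -112865/ 203364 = -0.55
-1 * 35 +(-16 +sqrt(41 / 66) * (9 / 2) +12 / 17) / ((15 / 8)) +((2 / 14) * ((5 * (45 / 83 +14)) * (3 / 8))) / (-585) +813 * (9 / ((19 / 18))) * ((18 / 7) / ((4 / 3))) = 2 * sqrt(2706) / 55 +780218882075 / 58550856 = 13327.38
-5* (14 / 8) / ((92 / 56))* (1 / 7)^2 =-0.11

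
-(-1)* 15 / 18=5 / 6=0.83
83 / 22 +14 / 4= 80 / 11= 7.27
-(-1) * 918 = 918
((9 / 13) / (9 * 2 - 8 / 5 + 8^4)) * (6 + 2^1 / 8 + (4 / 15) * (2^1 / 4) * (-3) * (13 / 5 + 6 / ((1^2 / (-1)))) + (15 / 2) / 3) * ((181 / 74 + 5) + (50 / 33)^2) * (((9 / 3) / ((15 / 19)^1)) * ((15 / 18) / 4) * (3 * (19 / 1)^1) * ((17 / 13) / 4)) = 1623593323591 / 6637856642560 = 0.24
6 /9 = 2 /3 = 0.67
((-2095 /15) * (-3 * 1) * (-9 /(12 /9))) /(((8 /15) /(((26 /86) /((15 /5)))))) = -735345 /1376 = -534.41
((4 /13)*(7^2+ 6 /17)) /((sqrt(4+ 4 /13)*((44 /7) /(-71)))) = -59569*sqrt(182) /9724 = -82.64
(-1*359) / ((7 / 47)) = -16873 / 7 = -2410.43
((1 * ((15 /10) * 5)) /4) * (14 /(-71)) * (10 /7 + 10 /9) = -200 /213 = -0.94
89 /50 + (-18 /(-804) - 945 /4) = -1570799 /6700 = -234.45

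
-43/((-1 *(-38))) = -43/38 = -1.13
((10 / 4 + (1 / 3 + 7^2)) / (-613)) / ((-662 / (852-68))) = 0.10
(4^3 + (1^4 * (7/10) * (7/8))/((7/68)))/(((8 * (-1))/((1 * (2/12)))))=-1399/960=-1.46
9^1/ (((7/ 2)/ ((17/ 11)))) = 306/ 77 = 3.97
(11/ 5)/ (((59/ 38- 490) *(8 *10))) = -209/ 3712200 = -0.00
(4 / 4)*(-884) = -884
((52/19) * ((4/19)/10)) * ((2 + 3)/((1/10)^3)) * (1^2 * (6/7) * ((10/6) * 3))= 3120000/2527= 1234.67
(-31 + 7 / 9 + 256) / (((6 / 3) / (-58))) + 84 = -58172 / 9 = -6463.56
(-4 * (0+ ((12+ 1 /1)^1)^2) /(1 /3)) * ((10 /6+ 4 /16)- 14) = 24505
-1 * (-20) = 20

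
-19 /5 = -3.80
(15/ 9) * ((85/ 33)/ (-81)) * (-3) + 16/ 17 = 49993/ 45441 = 1.10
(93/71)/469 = 0.00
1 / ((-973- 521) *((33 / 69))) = -23 / 16434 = -0.00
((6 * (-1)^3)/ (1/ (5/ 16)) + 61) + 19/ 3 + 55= 2891/ 24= 120.46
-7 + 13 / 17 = -106 / 17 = -6.24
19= 19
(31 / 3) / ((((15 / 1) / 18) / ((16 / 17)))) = 992 / 85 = 11.67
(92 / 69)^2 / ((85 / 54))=96 / 85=1.13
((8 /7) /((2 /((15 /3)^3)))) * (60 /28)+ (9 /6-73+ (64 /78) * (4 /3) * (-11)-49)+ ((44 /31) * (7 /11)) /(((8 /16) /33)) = 28485421 /355446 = 80.14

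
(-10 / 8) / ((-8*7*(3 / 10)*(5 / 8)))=5 / 42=0.12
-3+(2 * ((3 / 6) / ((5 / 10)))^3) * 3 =3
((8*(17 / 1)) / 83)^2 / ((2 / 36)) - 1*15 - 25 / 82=18654401 / 564898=33.02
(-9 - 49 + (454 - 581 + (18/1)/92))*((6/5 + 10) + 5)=-2993.83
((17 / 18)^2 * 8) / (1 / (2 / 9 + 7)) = 37570 / 729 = 51.54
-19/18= -1.06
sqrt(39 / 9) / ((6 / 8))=4*sqrt(39) / 9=2.78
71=71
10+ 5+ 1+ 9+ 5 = 30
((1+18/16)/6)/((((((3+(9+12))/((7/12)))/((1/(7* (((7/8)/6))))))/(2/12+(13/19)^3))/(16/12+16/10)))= 535381/44446320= 0.01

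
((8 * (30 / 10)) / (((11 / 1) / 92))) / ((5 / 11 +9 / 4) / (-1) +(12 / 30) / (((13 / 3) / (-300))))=-6.60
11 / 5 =2.20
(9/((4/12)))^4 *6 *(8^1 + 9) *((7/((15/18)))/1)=2276693244/5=455338648.80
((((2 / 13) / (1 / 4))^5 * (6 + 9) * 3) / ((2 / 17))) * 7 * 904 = 79313633280 / 371293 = 213614.67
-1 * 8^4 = -4096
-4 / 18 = -2 / 9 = -0.22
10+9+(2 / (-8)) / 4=303 / 16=18.94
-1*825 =-825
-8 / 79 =-0.10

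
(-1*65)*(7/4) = -455/4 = -113.75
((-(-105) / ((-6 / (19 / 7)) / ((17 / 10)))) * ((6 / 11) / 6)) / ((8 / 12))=-969 / 88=-11.01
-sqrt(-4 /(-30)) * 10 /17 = -2 * sqrt(30) /51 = -0.21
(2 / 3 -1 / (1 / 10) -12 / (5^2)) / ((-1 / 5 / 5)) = 736 / 3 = 245.33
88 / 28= 22 / 7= 3.14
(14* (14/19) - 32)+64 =804/19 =42.32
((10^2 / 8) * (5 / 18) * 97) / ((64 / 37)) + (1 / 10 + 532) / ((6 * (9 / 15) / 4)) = 1810801 / 2304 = 785.94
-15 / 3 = -5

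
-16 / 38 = -8 / 19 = -0.42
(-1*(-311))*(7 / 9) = 2177 / 9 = 241.89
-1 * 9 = -9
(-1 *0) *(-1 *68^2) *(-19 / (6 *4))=0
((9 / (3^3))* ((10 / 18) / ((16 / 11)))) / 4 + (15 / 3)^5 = 3125.03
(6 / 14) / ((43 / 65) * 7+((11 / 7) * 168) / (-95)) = 3705 / 16009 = 0.23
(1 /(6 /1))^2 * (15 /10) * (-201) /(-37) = 67 /296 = 0.23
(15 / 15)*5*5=25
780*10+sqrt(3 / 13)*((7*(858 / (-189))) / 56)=7800 - 11*sqrt(39) / 252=7799.73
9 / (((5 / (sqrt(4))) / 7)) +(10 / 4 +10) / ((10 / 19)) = 979 / 20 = 48.95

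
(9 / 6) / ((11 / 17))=51 / 22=2.32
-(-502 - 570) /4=268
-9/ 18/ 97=-1/ 194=-0.01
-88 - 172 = -260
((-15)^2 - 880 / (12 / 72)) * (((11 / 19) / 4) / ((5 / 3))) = -33363 / 76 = -438.99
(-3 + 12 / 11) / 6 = -7 / 22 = -0.32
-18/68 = -0.26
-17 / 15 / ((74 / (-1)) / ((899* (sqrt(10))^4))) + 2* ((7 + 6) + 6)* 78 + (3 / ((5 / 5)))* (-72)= 457858 / 111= 4124.85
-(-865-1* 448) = 1313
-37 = -37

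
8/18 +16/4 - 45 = -40.56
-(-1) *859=859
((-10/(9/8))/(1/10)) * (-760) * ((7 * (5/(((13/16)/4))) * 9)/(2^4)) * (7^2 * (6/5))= 5005056000/13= 385004307.69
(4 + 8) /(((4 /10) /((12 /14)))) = 180 /7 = 25.71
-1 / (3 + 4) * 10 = -10 / 7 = -1.43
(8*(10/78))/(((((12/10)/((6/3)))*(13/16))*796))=800/302679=0.00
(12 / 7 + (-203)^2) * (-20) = -5769500 / 7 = -824214.29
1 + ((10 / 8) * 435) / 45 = 13.08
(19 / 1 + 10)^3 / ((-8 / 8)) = -24389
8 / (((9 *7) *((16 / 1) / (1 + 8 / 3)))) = 11 / 378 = 0.03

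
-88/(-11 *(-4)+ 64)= -22/27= -0.81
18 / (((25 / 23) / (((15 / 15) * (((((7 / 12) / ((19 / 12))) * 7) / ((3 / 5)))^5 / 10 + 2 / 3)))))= 4079033594123 / 1671366825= 2440.54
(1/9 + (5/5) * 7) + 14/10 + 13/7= 3266/315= 10.37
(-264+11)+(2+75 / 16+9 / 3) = -3893 / 16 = -243.31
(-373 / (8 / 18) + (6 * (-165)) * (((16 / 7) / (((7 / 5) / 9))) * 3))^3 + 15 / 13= -8614059056738122811601 / 97883968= -88002757067818.53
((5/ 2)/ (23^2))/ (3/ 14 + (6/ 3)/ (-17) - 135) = -595/ 16984603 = -0.00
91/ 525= 13/ 75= 0.17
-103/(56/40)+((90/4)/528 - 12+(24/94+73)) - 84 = -11149241/115808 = -96.27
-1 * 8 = -8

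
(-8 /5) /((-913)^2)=-8 /4167845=-0.00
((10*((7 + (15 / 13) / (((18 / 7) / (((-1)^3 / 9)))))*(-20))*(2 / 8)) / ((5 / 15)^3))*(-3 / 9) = 121975 / 39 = 3127.56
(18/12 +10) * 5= 115/2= 57.50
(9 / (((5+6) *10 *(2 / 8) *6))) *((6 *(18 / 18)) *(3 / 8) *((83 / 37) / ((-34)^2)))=2241 / 9409840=0.00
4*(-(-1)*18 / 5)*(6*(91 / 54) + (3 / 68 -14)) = -4706 / 85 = -55.36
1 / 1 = 1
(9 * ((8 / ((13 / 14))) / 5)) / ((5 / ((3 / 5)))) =3024 / 1625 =1.86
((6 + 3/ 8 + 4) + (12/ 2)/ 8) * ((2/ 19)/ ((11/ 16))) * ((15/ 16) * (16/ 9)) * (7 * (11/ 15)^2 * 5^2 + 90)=522.68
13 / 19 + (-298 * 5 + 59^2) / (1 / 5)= 189158 / 19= 9955.68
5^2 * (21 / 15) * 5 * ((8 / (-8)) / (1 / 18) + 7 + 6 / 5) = -1715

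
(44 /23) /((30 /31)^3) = 327701 /155250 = 2.11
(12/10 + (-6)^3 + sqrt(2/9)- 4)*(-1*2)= 2188/5- 2*sqrt(2)/3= 436.66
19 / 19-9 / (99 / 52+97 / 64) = -4643 / 2845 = -1.63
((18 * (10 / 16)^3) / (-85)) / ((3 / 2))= -75 / 2176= -0.03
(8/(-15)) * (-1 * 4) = 32/15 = 2.13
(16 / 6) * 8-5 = 49 / 3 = 16.33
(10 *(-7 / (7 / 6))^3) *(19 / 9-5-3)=12720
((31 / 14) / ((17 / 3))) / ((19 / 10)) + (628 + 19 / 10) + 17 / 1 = 14631059 / 22610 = 647.11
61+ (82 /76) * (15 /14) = 33067 /532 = 62.16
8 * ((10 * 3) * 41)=9840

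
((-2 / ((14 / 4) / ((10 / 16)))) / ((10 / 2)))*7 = -1 / 2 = -0.50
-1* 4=-4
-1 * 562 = -562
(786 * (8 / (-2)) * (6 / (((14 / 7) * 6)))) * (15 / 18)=-1310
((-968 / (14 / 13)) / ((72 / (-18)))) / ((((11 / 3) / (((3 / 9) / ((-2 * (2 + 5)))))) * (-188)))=143 / 18424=0.01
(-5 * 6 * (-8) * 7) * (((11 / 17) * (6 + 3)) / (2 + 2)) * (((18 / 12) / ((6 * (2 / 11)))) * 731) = 4916835 / 2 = 2458417.50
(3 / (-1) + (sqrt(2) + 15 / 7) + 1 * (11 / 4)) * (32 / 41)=32 * sqrt(2) / 41 + 424 / 287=2.58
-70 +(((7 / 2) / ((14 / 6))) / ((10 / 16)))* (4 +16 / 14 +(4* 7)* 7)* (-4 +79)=252950 / 7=36135.71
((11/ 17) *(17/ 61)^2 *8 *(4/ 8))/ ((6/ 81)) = 10098/ 3721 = 2.71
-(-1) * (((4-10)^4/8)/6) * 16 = 432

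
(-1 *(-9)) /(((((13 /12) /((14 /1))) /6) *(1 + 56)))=3024 /247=12.24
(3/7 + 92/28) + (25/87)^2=3.80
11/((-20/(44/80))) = -121/400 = -0.30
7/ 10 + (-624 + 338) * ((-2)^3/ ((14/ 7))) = 11447/ 10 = 1144.70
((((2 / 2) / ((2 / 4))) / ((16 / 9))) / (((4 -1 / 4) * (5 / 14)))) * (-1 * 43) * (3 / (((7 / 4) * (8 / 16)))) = -3096 / 25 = -123.84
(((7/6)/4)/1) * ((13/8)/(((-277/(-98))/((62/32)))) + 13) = 1751477/425472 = 4.12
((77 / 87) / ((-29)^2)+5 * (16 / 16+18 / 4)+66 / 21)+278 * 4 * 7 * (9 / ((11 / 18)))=1292043699635 / 11267718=114667.73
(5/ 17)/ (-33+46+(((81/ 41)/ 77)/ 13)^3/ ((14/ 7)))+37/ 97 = 1197572949702475793/ 2963792579450127163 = 0.40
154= 154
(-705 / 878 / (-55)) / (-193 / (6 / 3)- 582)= -0.00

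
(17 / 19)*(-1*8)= -136 / 19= -7.16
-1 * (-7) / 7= 1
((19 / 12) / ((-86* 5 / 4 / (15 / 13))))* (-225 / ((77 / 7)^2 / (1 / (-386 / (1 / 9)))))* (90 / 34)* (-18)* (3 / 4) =577125 / 1775388472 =0.00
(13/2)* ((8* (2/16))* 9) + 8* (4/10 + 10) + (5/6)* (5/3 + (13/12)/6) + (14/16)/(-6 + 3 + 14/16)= 142.83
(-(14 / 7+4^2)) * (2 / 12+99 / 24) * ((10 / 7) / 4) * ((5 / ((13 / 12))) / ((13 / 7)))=-23175 / 338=-68.57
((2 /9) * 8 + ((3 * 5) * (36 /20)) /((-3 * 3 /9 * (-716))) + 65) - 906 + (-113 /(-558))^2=-23384477447 /27867078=-839.14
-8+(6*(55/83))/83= -54782/6889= -7.95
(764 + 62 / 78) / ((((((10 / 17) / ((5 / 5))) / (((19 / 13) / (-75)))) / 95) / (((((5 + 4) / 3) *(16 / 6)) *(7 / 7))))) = -732193196 / 38025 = -19255.57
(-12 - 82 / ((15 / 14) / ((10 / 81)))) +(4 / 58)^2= -4382320 / 204363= -21.44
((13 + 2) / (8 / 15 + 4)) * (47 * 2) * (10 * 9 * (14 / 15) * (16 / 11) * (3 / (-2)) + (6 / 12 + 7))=-40893525 / 748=-54670.49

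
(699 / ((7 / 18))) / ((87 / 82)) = 343908 / 203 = 1694.13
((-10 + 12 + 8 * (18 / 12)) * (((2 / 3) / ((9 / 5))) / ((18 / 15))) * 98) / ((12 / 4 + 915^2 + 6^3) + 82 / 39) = 0.00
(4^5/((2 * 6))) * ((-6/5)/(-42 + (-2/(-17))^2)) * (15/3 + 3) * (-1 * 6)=-3551232/30335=-117.07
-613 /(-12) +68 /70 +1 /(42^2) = 114782 /2205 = 52.06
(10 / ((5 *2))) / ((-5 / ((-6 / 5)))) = 6 / 25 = 0.24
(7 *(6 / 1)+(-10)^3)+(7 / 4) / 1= -3825 / 4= -956.25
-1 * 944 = -944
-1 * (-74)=74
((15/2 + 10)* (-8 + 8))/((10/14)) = 0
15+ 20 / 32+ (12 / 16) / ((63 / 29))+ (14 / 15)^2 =212201 / 12600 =16.84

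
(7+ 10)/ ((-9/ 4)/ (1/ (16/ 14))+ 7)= 119/ 31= 3.84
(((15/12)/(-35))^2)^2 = 1/614656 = 0.00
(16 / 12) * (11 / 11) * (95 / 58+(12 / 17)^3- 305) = -57562674 / 142477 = -404.01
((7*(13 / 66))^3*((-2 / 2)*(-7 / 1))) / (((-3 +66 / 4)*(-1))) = -5274997 / 3881196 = -1.36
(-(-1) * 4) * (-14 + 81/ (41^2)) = -93812/ 1681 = -55.81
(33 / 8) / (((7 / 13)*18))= 143 / 336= 0.43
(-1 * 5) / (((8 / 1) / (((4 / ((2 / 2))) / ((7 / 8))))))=-20 / 7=-2.86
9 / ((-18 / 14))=-7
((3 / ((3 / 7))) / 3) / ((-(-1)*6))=0.39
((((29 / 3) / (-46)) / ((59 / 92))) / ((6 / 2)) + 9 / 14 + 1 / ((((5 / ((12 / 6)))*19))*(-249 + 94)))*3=58399207 / 36488550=1.60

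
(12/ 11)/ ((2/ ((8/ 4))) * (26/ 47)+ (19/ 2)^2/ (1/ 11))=752/ 684717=0.00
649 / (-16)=-649 / 16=-40.56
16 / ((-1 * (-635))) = 16 / 635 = 0.03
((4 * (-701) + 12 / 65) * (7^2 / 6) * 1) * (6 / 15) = -8930152 / 975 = -9159.13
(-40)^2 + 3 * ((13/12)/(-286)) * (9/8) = 1126391/704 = 1599.99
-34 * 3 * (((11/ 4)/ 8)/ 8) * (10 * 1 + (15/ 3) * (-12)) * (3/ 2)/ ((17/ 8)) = 2475/ 16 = 154.69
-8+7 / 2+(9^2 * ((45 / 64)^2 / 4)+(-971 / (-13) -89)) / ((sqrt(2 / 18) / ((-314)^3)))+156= 10624009676757 / 26624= 399038825.00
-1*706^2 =-498436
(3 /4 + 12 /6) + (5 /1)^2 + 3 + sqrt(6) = sqrt(6) + 123 /4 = 33.20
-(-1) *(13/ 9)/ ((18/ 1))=0.08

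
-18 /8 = -2.25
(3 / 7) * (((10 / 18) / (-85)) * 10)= -10 / 357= -0.03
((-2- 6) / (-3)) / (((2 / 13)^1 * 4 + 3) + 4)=104 / 297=0.35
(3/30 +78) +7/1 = 851/10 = 85.10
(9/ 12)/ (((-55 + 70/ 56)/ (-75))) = 45/ 43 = 1.05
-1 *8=-8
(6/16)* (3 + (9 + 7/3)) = 43/8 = 5.38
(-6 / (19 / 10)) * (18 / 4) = -270 / 19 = -14.21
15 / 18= 5 / 6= 0.83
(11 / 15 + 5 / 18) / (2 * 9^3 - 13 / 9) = 91 / 131090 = 0.00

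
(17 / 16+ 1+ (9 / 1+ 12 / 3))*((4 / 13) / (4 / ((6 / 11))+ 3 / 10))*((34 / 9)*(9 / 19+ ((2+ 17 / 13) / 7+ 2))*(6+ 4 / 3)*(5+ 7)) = 3060950640 / 5147233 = 594.68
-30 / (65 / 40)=-240 / 13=-18.46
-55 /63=-0.87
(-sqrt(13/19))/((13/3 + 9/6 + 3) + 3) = -0.07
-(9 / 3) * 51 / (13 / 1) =-153 / 13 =-11.77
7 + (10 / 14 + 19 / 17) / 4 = 1775 / 238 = 7.46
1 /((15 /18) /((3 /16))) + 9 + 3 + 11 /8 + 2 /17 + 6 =1676 /85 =19.72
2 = 2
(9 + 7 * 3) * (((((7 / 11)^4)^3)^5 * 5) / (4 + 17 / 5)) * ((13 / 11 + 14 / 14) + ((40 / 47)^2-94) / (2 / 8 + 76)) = 541337121531950682222632784153132616412267945079506207978400 / 16698638753752584832319889516904397273761165468471757802693558635869643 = 0.00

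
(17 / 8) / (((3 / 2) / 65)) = 1105 / 12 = 92.08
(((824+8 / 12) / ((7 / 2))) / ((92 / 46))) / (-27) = -2474 / 567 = -4.36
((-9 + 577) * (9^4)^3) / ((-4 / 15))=-601574912704530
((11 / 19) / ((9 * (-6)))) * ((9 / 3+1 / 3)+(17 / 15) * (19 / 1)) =-4103 / 15390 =-0.27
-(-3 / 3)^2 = -1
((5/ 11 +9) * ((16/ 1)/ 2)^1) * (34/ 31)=28288/ 341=82.96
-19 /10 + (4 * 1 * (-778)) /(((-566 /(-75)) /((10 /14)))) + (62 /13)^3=-187.97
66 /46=33 /23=1.43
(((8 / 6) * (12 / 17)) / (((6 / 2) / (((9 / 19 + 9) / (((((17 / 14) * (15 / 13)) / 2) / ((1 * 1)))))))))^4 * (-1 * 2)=-589054429638950912 / 909087685468561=-647.96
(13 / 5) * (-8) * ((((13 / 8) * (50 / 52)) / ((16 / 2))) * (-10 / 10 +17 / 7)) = -325 / 56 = -5.80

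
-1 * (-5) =5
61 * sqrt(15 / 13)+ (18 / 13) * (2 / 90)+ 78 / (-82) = -2453 / 2665+ 61 * sqrt(195) / 13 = 64.60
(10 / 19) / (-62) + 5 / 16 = 2865 / 9424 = 0.30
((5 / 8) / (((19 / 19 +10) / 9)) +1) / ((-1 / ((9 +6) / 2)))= -1995 / 176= -11.34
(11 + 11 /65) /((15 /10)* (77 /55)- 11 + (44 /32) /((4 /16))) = -726 /221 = -3.29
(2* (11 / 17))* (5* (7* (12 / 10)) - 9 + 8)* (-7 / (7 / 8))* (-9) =64944 / 17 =3820.24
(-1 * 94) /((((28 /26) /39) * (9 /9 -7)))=7943 /14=567.36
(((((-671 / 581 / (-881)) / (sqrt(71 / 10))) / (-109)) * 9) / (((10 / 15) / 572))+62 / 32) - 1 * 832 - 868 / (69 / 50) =-1610789 / 1104 - 5181462 * sqrt(710) / 3961292279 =-1459.08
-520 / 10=-52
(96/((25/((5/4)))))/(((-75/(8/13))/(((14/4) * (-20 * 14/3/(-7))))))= -1792/975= -1.84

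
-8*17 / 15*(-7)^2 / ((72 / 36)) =-3332 / 15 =-222.13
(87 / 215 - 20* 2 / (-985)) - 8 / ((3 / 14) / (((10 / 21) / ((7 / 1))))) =-5588683 / 2668365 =-2.09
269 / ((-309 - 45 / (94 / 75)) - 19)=-25286 / 34207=-0.74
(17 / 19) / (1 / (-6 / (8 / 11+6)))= -561 / 703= -0.80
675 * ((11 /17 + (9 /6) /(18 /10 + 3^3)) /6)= 85575 /1088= 78.65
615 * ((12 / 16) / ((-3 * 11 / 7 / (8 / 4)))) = -4305 / 22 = -195.68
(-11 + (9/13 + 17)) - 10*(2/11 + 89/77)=-6691/1001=-6.68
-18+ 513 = 495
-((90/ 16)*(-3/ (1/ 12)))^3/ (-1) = -66430125/ 8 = -8303765.62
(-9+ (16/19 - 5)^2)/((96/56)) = 5236/1083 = 4.83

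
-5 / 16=-0.31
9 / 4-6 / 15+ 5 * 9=937 / 20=46.85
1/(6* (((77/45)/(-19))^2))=243675/11858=20.55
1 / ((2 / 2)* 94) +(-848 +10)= -837.99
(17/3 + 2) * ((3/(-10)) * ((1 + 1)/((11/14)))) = -322/55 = -5.85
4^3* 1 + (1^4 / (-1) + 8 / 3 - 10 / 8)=773 / 12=64.42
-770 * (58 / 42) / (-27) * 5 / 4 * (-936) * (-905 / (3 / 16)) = 6004856000 / 27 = 222402074.07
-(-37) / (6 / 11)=407 / 6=67.83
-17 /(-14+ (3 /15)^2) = 425 /349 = 1.22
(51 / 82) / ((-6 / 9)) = -153 / 164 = -0.93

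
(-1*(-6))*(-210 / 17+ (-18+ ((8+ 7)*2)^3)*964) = 2653084836 / 17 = 156063813.88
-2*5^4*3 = -3750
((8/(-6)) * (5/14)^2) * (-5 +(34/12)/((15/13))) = 1145/2646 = 0.43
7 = 7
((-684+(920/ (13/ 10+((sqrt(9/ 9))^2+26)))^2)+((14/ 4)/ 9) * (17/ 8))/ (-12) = -4309244447/ 138393792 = -31.14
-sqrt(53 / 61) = -sqrt(3233) / 61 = -0.93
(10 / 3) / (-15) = -2 / 9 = -0.22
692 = 692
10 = 10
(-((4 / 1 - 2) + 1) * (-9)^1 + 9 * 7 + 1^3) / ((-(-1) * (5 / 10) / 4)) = 728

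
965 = 965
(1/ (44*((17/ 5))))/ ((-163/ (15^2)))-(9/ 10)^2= -1248543/ 1524050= -0.82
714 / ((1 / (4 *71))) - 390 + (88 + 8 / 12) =607424 / 3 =202474.67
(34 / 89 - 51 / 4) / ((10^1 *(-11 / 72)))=8.10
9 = 9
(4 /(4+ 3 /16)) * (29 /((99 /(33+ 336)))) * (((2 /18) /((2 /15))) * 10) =1902400 /2211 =860.43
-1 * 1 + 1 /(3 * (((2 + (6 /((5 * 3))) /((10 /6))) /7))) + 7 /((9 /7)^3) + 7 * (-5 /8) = -758 /729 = -1.04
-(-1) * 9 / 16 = 9 / 16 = 0.56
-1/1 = -1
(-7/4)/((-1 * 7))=1/4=0.25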